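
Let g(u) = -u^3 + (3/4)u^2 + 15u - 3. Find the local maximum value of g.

377/16

g'(u) = -3u^2 + (3/2)u + 15. Setting g'(u) = 0 gives u ∈ {-2, 5/2}.
Second-derivative test with g''(u) = -6u + 3/2: g''(-2) = 27/2 > 0 ⇒ local minimum; g''(5/2) = -27/2 < 0 ⇒ local maximum.
Thus g has its local maximum at u = 5/2, with value 377/16.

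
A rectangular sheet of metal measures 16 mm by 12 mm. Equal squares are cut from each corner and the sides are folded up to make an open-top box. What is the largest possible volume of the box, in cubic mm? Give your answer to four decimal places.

With cut size x, the volume is V(x) = x(16 − 2x)(12 − 2x) for 0 < x < 6.
V'(x) = 12x^2 − 112x + 192. Setting V'(x) = 0 gives x ≈ 2.2630 (the root in (0, 6)).
V''(x) = 24x − 112 is negative there, so this is the maximum; V ≈ 194.0674.

194.0674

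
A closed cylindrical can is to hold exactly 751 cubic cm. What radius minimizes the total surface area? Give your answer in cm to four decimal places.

With radius r and height h, πr²h = 751 so h = 751/(πr²), and S(r) = 2πr² + 2πrh = 2πr² + 2·751/r.
S'(r) = 4πr − 2·751/r² = 0 ⇒ r³ = 751/(2π), so r ≈ 4.9259 and h = 2r ≈ 9.8518.
S''(r) = 4π + 4·751/r³ > 0, so this is the minimum; S ≈ 457.3772.

4.9259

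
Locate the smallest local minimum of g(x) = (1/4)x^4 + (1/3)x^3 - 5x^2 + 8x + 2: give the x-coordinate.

-4

g'(x) = x^3 + x^2 - 10x + 8. Setting g'(x) = 0 gives x ∈ {-4, 1, 2}.
g''(x) = 3x^2 + 2x - 10. g''(-4) = 30 > 0 ⇒ local minimum; g''(1) = -5 < 0 ⇒ local maximum; g''(2) = 6 > 0 ⇒ local minimum.
So the smallest local minimum value is g(-4) = -202/3.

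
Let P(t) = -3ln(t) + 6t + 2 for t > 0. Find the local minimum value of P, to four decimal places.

7.0794

P'(t) = -3/t + 6 = 0 gives t = 1/2.
P''(t) = 3/t², which is positive for t > 0, so this is a local minimum.
P(1/2) = -3·ln(1/2) + 3 + 2 ≈ 7.0794.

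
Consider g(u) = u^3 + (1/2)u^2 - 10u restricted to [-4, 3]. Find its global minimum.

-16

g'(u) = 3u^2 + u - 10, which vanishes at u = -2 and u = 5/3.
Compare values at every candidate in [-4, 3]: g(-4) = -16, g(-2) = 14, g(5/3) = -575/54, g(3) = 3/2.
Hence the absolute minimum is -16 at u = -4.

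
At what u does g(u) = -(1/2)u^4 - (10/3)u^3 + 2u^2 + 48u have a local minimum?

-3

g'(u) = -2u^3 - 10u^2 + 4u + 48 = 0 at u = -4, -3, 2.
Since g''(u) = -6u^2 - 20u + 4, we get g''(-4) = -12 < 0 ⇒ local maximum; g''(-3) = 10 > 0 ⇒ local minimum; g''(2) = -60 < 0 ⇒ local maximum.
So the local minimum value is g(-3) = -153/2.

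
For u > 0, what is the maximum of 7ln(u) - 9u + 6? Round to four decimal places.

P'(u) = 7/u − 9 = 0 gives u = 7/9.
P''(u) = -7/u², which is negative for u > 0, so this is a local maximum.
P(7/9) = 7·ln(7/9) - 7 + 6 ≈ -2.7592.

-2.7592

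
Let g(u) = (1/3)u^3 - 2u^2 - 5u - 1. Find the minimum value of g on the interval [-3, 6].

Differentiating, g'(u) = u^2 - 4u - 5; which vanishes at u = -1 and u = 5.
Evaluating at the critical points and endpoints: g(-3) = -13; g(-1) = 5/3; g(5) = -103/3; g(6) = -31.
The minimum over the interval is -103/3, attained at u = 5.

-103/3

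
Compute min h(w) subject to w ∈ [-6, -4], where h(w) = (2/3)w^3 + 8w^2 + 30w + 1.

-35

h'(w) = 2w^2 + 16w + 30, whose only zero in [-6, -4] is w = -5.
Compare values at every candidate in [-6, -4]: h(-6) = -35; h(-5) = -97/3; h(-4) = -101/3.
So the minimum is h(-6) = -35.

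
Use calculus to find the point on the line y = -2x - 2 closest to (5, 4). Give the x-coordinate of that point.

Minimize D(x)^2 = (x - 5)^2 + (-2x - 6)^2.
d/dx[D^2] = 2(x - 5) + 2·(-2)·(-2x - 6) = 0 ⇒ x = -7/5.
Then y = 4/5 and the distance is √(256/5) ≈ 7.1554.

-7/5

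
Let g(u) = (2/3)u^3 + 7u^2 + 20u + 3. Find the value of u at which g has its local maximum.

g'(u) = 2u^2 + 14u + 20. Setting g'(u) = 0 gives u ∈ {-5, -2}.
Since g''(u) = 4u + 14, we get g''(-5) = -6 < 0 ⇒ local maximum; g''(-2) = 6 > 0 ⇒ local minimum.
So the local maximum value is g(-5) = -16/3.

-5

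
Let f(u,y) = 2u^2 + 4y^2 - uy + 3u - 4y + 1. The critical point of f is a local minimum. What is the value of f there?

-25/31

∂f/∂u = 4u - y + 3 = 0 and ∂f/∂y = -u + 8y - 4 = 0, so (u, y) = (-20/31, 13/31).
The Hessian has f_{uu} = 4, f_{yy} = 8, f_{uy} = -1, giving D = 31 > 0 with f_{uu} > 0, so the point is a local minimum.
f(-20/31, 13/31) = -25/31.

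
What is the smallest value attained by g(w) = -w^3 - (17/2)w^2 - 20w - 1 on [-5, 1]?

The derivative is -3w^2 - 17w - 20, which vanishes at w = -4 and w = -5/3.
Evaluating at the critical points and endpoints: g(-5) = 23/2, g(-4) = 7, g(-5/3) = 721/54, g(1) = -61/2.
Hence the absolute minimum is -61/2 at w = 1.

-61/2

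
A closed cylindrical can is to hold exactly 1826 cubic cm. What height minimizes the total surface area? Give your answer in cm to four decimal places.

With radius r and height h, πr²h = 1826 so h = 1826/(πr²), and S(r) = 2πr² + 2πrh = 2πr² + 2·1826/r.
S'(r) = 4πr − 2·1826/r² = 0 ⇒ r³ = 1826/(2π), so r ≈ 6.6238 and h = 2r ≈ 13.2476.
S''(r) = 4π + 4·1826/r³ > 0, so this is the minimum; S ≈ 827.0182.

13.2476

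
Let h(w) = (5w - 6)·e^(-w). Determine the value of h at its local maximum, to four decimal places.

0.5540

Differentiating with the product rule gives h'(w) = (-5w + 11)·e^(-w). Since e^(-w) > 0, the only critical point is w = 11/5.
h''(11/5) has the same sign as -5 < 0, so this is a local maximum.
h(11/5) = (5)·e^(-11/5) ≈ 0.5540.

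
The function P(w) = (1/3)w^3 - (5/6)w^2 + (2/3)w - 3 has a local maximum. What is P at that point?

-229/81

P'(w) = w^2 - (5/3)w + 2/3 = 0 at w = 2/3, 1.
Second-derivative test with P''(w) = 2w - 5/3: P''(2/3) = -1/3 < 0 ⇒ local maximum; P''(1) = 1/3 > 0 ⇒ local minimum.
Thus P has its local maximum at w = 2/3, with value -229/81.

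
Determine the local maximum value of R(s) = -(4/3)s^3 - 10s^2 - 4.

-4

R'(s) = -4s^2 - 20s. Setting R'(s) = 0 gives s ∈ {-5, 0}.
Since R''(s) = -8s - 20, we get R''(-5) = 20 > 0 ⇒ local minimum; R''(0) = -20 < 0 ⇒ local maximum.
So the local maximum value is R(0) = -4.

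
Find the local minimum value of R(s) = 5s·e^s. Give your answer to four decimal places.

-1.8394

By the product rule, R'(s) = (5s + 5)·e^s. Since e^s > 0, the only critical point is s = -1.
R''(-1) has the same sign as 5 > 0, so this is a local minimum.
R(-1) = (-5)·e^(-1) ≈ -1.8394.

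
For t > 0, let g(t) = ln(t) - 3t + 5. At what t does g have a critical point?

g'(t) = 1/t − 3 = 0 gives t = 1/3.
g''(t) = -1/t², which is negative for t > 0, so this is a local maximum.
g(1/3) = 1·ln(1/3) - 1 + 5 ≈ 2.9014.

1/3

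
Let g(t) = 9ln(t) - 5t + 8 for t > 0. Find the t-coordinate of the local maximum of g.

g'(t) = 9/t − 5 = 0 gives t = 9/5.
g''(t) = -9/t², which is negative for t > 0, so this is a local maximum.
g(9/5) = 9·ln(9/5) - 9 + 8 ≈ 4.2901.

9/5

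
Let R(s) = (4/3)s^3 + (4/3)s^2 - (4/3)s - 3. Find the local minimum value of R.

-263/81

R'(s) = 4s^2 + (8/3)s - 4/3 = 0 at s = -1, 1/3.
Second-derivative test with R''(s) = 8s + 8/3: R''(-1) = -16/3 < 0 ⇒ local maximum; R''(1/3) = 16/3 > 0 ⇒ local minimum.
The local minimum is R(1/3) = -263/81.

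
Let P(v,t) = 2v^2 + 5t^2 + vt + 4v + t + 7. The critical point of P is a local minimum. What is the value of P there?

5

∂P/∂v = 4v + t + 4 = 0 and ∂P/∂t = v + 10t + 1 = 0, so (v, t) = (-1, 0).
The Hessian has P_{vv} = 4, P_{tt} = 10, P_{vt} = 1, giving D = 39 > 0 with P_{vv} > 0, so the point is a local minimum.
P(-1, 0) = 5.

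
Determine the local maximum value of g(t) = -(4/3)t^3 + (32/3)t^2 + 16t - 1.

191

g'(t) = -4t^2 + (64/3)t + 16 = 0 at t = -2/3, 6.
Second-derivative test with g''(t) = -8t + 64/3: g''(-2/3) = 80/3 > 0 ⇒ local minimum; g''(6) = -80/3 < 0 ⇒ local maximum.
Thus g has its local maximum at t = 6, with value 191.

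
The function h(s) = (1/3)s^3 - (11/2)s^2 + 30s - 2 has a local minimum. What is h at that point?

Critical points: h'(s) = s^2 - 11s + 30 vanishes at s = 5, 6.
Since h''(s) = 2s - 11, we get h''(5) = -1 < 0 ⇒ local maximum; h''(6) = 1 > 0 ⇒ local minimum.
So the local minimum value is h(6) = 52.

52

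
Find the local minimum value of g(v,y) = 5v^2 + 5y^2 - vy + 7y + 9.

646/99

∂g/∂v = 10v - y = 0 and ∂g/∂y = -v + 10y + 7 = 0, so (v, y) = (-7/99, -70/99).
The Hessian has g_{vv} = 10, g_{yy} = 10, g_{vy} = -1, giving D = 99 > 0 with g_{vv} > 0, so the point is a local minimum.
g(-7/99, -70/99) = 646/99.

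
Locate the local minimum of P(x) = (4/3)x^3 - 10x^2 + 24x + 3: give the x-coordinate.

3

P'(x) = 4x^2 - 20x + 24 = 0 at x = 2, 3.
Second-derivative test with P''(x) = 8x - 20: P''(2) = -4 < 0 ⇒ local maximum; P''(3) = 4 > 0 ⇒ local minimum.
So the local minimum value is P(3) = 21.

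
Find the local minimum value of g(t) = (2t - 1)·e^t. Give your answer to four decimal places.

-1.2131

g'(t) = 2·e^t + (2t - 1)·1·e^t = (2t + 1)·e^t. Since e^t > 0, the only critical point is t = -1/2.
g''(-1/2) has the same sign as 2 > 0, so this is a local minimum.
g(-1/2) = (-2)·e^(-1/2) ≈ -1.2131.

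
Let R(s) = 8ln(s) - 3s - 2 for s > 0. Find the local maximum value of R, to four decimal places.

-2.1534

R'(s) = 8/s − 3 = 0 gives s = 8/3.
R''(s) = -8/s², which is negative for s > 0, so this is a local maximum.
R(8/3) = 8·ln(8/3) - 8 - 2 ≈ -2.1534.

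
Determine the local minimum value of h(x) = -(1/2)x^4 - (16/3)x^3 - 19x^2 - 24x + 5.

19/2

h'(x) = -2x^3 - 16x^2 - 38x - 24. Setting h'(x) = 0 gives x ∈ {-4, -3, -1}.
Since h''(x) = -6x^2 - 32x - 38, we get h''(-4) = -6 < 0 ⇒ local maximum; h''(-3) = 4 > 0 ⇒ local minimum; h''(-1) = -12 < 0 ⇒ local maximum.
The local minimum is h(-3) = 19/2.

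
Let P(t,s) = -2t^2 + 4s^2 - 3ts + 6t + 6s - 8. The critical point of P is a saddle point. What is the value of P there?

-148/41

∂P/∂t = -4t - 3s + 6 = 0 and ∂P/∂s = -3t + 8s + 6 = 0, so (t, s) = (66/41, -6/41).
The Hessian has P_{tt} = -4, P_{ss} = 8, P_{ts} = -3, giving D = -41 < 0, so the point is a saddle point.
P(66/41, -6/41) = -148/41.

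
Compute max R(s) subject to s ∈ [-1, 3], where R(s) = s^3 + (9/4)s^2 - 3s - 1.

149/4

The derivative is 3s^2 + (9/2)s - 3, whose only zero in [-1, 3] is s = 1/2.
Evaluating at the critical points and endpoints: R(-1) = 13/4; R(1/2) = -29/16; R(3) = 149/4.
Hence the absolute maximum is 149/4 at s = 3.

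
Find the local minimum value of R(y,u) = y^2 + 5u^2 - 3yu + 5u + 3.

∂R/∂y = 2y - 3u = 0 and ∂R/∂u = -3y + 10u + 5 = 0, so (y, u) = (-15/11, -10/11).
The Hessian has R_{yy} = 2, R_{uu} = 10, R_{yu} = -3, giving D = 11 > 0 with R_{yy} > 0, so the point is a local minimum.
R(-15/11, -10/11) = 8/11.

8/11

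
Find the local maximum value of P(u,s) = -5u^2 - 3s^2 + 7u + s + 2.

∂P/∂u = -10u + 7 = 0 and ∂P/∂s = -6s + 1 = 0, so (u, s) = (7/10, 1/6).
The Hessian has P_{uu} = -10, P_{ss} = -6, P_{us} = 0, giving D = 60 > 0 with P_{uu} < 0, so the point is a local maximum.
P(7/10, 1/6) = 68/15.

68/15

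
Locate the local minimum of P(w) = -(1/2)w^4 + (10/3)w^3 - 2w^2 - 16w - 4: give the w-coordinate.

P'(w) = -2w^3 + 10w^2 - 4w - 16. Setting P'(w) = 0 gives w ∈ {-1, 2, 4}.
Since P''(w) = -6w^2 + 20w - 4, we get P''(-1) = -30 < 0 ⇒ local maximum; P''(2) = 12 > 0 ⇒ local minimum; P''(4) = -20 < 0 ⇒ local maximum.
The local minimum is P(2) = -76/3.

2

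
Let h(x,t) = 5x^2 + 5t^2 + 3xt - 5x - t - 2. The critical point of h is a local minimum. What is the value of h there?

-297/91

∂h/∂x = 10x + 3t - 5 = 0 and ∂h/∂t = 3x + 10t - 1 = 0, so (x, t) = (47/91, -5/91).
The Hessian has h_{xx} = 10, h_{tt} = 10, h_{xt} = 3, giving D = 91 > 0 with h_{xx} > 0, so the point is a local minimum.
h(47/91, -5/91) = -297/91.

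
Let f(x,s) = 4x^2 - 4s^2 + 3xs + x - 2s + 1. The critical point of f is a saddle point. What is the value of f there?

∂f/∂x = 8x + 3s + 1 = 0 and ∂f/∂s = 3x - 8s - 2 = 0, so (x, s) = (-2/73, -19/73).
The Hessian has f_{xx} = 8, f_{ss} = -8, f_{xs} = 3, giving D = -73 < 0, so the point is a saddle point.
f(-2/73, -19/73) = 91/73.

91/73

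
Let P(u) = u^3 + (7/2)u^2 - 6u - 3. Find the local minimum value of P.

Critical points: P'(u) = 3u^2 + 7u - 6 vanishes at u = -3, 2/3.
P''(u) = 6u + 7. P''(-3) = -11 < 0 ⇒ local maximum; P''(2/3) = 11 > 0 ⇒ local minimum.
Thus P has its local minimum at u = 2/3, with value -139/27.

-139/27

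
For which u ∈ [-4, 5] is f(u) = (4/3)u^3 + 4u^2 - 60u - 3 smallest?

3

The derivative is 4u^2 + 8u - 60, whose only zero in [-4, 5] is u = 3.
Evaluating at the critical points and endpoints: f(-4) = 647/3,  f(3) = -111,  f(5) = -109/3.
The minimum over the interval is -111, attained at u = 3.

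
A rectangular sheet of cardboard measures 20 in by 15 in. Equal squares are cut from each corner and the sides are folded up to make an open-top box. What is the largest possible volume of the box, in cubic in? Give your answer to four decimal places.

379.0378

With cut size x, the volume is V(x) = x(20 − 2x)(15 − 2x) for 0 < x < 7.5.
V'(x) = 12x^2 − 140x + 300. Setting V'(x) = 0 gives x ≈ 2.8287 (the root in (0, 7.5)).
V''(x) = 24x − 140 is negative there, so this is the maximum; V ≈ 379.0378.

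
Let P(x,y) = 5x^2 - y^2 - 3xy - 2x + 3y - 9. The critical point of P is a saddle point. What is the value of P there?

∂P/∂x = 10x - 3y - 2 = 0 and ∂P/∂y = -3x - 2y + 3 = 0, so (x, y) = (13/29, 24/29).
The Hessian has P_{xx} = 10, P_{yy} = -2, P_{xy} = -3, giving D = -29 < 0, so the point is a saddle point.
P(13/29, 24/29) = -238/29.

-238/29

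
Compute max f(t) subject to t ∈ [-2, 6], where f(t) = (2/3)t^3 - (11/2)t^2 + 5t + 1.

f'(t) = 2t^2 - 11t + 5, which vanishes at t = 1/2 and t = 5.
Candidates: f(-2) = -109/3; f(1/2) = 53/24; f(5) = -169/6; f(6) = -23.
Hence the absolute maximum is 53/24 at t = 1/2.

53/24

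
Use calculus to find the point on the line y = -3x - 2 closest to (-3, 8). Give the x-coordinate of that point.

Minimize D(x)^2 = (x + 3)^2 + (-3x - 10)^2.
d/dx[D^2] = 2(x + 3) + 2·(-3)·(-3x - 10) = 0 ⇒ x = -33/10.
Then y = 79/10 and the distance is √(1/10) ≈ 0.3162.

-33/10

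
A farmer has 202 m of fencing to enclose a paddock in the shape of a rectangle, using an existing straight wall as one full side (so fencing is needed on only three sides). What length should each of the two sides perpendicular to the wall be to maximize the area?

Let the sides perpendicular to the wall have length x and the parallel side y, so 2x + y = 202 and the area is A = xy = x(202 − 2x).
A'(x) = 202 − 4x = 0 gives x = 101/2, and A''(x) = −4 < 0 confirms a maximum.
Then y = 202 − 2·101/2 = 101 and A = 10201/2.

101/2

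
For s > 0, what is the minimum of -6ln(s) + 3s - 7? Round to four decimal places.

P'(s) = -6/s + 3 = 0 gives s = 2.
P''(s) = 6/s², which is positive for s > 0, so this is a local minimum.
P(2) = -6·ln(2) + 6 - 7 ≈ -5.1589.

-5.1589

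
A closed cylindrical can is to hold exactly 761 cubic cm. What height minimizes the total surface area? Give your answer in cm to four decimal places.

9.8954

With radius r and height h, πr²h = 761 so h = 761/(πr²), and S(r) = 2πr² + 2πrh = 2πr² + 2·761/r.
S'(r) = 4πr − 2·761/r² = 0 ⇒ r³ = 761/(2π), so r ≈ 4.9477 and h = 2r ≈ 9.8954.
S''(r) = 4π + 4·761/r³ > 0, so this is the minimum; S ≈ 461.4284.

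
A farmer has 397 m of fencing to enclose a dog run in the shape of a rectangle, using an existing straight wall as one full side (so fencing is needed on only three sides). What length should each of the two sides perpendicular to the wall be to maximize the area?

397/4

Let the sides perpendicular to the wall have length x and the parallel side y, so 2x + y = 397 and the area is A = xy = x(397 − 2x).
A'(x) = 397 − 4x = 0 gives x = 397/4, and A''(x) = −4 < 0 confirms a maximum.
Then y = 397 − 2·397/4 = 397/2 and A = 157609/8.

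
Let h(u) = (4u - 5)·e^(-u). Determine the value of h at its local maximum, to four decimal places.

Differentiating with the product rule gives h'(u) = (-4u + 9)·e^(-u). Since e^(-u) > 0, the only critical point is u = 9/4.
h''(9/4) has the same sign as -4 < 0, so this is a local maximum.
h(9/4) = (4)·e^(-9/4) ≈ 0.4216.

0.4216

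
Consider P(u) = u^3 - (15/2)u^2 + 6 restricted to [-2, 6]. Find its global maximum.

P'(u) = 3u^2 - 15u, which vanishes at u = 0 and u = 5.
Evaluating at the critical points and endpoints: P(-2) = -32; P(0) = 6; P(5) = -113/2; P(6) = -48.
Hence the absolute maximum is 6 at u = 0.

6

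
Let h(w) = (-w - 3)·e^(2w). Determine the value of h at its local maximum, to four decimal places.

By the product rule, h'(w) = (-2w - 7)·e^(2w). Since e^(2w) > 0, the only critical point is w = -7/2.
h''(-7/2) has the same sign as -2 < 0, so this is a local maximum.
h(-7/2) = (1/2)·e^(-7) ≈ 0.0005.

0.0005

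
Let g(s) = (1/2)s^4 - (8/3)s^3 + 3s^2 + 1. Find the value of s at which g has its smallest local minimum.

g'(s) = 2s^3 - 8s^2 + 6s = 0 at s = 0, 1, 3.
Second-derivative test with g''(s) = 6s^2 - 16s + 6: g''(0) = 6 > 0 ⇒ local minimum; g''(1) = -4 < 0 ⇒ local maximum; g''(3) = 12 > 0 ⇒ local minimum.
Thus g has its smallest local minimum at s = 3, with value -7/2.

3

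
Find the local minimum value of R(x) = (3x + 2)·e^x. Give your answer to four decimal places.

Differentiating with the product rule gives R'(x) = (3x + 5)·e^x. Since e^x > 0, the only critical point is x = -5/3.
R''(-5/3) has the same sign as 3 > 0, so this is a local minimum.
R(-5/3) = (-3)·e^(-5/3) ≈ -0.5666.

-0.5666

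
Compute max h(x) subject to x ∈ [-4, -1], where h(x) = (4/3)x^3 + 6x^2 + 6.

Differentiating, h'(x) = 4x^2 + 12x; whose only zero in [-4, -1] is x = -3.
Compare values at every candidate in [-4, -1]: h(-4) = 50/3; h(-3) = 24; h(-1) = 32/3.
The maximum over the interval is 24, attained at x = -3.

24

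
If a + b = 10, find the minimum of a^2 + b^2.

With a + b = 10, a^2 + b^2 = a^2 + (10 − a)^2.
The derivative 2a − 2(10 − a) = 4a − 20 vanishes at a = 5; second derivative 4 > 0, a minimum.
The minimum is 2·(5)^2 = 50.

50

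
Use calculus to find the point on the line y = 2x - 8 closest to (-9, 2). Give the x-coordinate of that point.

11/5

Minimize D(x)^2 = (x + 9)^2 + (2x - 10)^2.
d/dx[D^2] = 2(x + 9) + 2·2·(2x - 10) = 0 ⇒ x = 11/5.
Then y = -18/5 and the distance is √(784/5) ≈ 12.5220.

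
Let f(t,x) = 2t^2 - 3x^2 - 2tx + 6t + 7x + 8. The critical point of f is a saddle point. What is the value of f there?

149/14

∂f/∂t = 4t - 2x + 6 = 0 and ∂f/∂x = -2t - 6x + 7 = 0, so (t, x) = (-11/14, 10/7).
The Hessian has f_{tt} = 4, f_{xx} = -6, f_{tx} = -2, giving D = -28 < 0, so the point is a saddle point.
f(-11/14, 10/7) = 149/14.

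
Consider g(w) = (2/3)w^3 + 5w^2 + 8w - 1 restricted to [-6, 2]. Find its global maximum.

The derivative is 2w^2 + 10w + 8, which vanishes at w = -4 and w = -1.
Candidates: g(-6) = -13, g(-4) = 13/3, g(-1) = -14/3, g(2) = 121/3.
So the maximum is g(2) = 121/3.

121/3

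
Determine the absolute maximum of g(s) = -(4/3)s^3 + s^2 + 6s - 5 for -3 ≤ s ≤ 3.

22

Differentiating, g'(s) = -4s^2 + 2s + 6; which vanishes at s = -1 and s = 3/2.
Compare values at every candidate in [-3, 3]: g(-3) = 22; g(-1) = -26/3; g(3/2) = 7/4; g(3) = -14.
So the maximum is g(-3) = 22.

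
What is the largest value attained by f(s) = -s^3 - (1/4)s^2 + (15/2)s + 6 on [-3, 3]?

Differentiating, f'(s) = -3s^2 - (1/2)s + 15/2; which vanishes at s = -5/3 and s = 3/2.
Compare values at every candidate in [-3, 3]: f(-3) = 33/4; f(-5/3) = -277/108; f(3/2) = 213/16; f(3) = -3/4.
Hence the absolute maximum is 213/16 at s = 3/2.

213/16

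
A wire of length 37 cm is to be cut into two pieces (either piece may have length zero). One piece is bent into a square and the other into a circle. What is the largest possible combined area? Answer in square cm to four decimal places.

108.9416

Let x be the length used for the square. Square side x/4; circle radius (37−x)/(2π).
A(x) = (x/4)² + π·((37−x)/(2π))² = x²/16 + (37−x)²/(4π) for 0 ≤ x ≤ 37. A'(x) = x/8 − (37−x)/(2π) = 0 gives x = 4·37/(π+4) ≈ 20.7237.
A'' > 0, so the interior critical point is a minimum; the maximum is at an endpoint. A(0) = 108.9416 and A(37) = 85.5625, so the largest area is 108.9416.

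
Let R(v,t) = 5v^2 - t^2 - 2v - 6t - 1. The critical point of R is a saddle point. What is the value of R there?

∂R/∂v = 10v - 2 = 0 and ∂R/∂t = -2t - 6 = 0, so (v, t) = (1/5, -3).
The Hessian has R_{vv} = 10, R_{tt} = -2, R_{vt} = 0, giving D = -20 < 0, so the point is a saddle point.
R(1/5, -3) = 39/5.

39/5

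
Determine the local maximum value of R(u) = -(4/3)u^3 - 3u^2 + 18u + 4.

79/4

R'(u) = -4u^2 - 6u + 18. Setting R'(u) = 0 gives u ∈ {-3, 3/2}.
Second-derivative test with R''(u) = -8u - 6: R''(-3) = 18 > 0 ⇒ local minimum; R''(3/2) = -18 < 0 ⇒ local maximum.
Thus R has its local maximum at u = 3/2, with value 79/4.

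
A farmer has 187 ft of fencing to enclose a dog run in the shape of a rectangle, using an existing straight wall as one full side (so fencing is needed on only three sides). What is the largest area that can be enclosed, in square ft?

Let the sides perpendicular to the wall have length x and the parallel side y, so 2x + y = 187 and the area is A = xy = x(187 − 2x).
A'(x) = 187 − 4x = 0 gives x = 187/4, and A''(x) = −4 < 0 confirms a maximum.
Then y = 187 − 2·187/4 = 187/2 and A = 34969/8.

34969/8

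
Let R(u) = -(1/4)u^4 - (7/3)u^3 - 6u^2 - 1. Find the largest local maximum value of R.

R'(u) = -u^3 - 7u^2 - 12u. Setting R'(u) = 0 gives u ∈ {-4, -3, 0}.
R''(u) = -3u^2 - 14u - 12. R''(-4) = -4 < 0 ⇒ local maximum; R''(-3) = 3 > 0 ⇒ local minimum; R''(0) = -12 < 0 ⇒ local maximum.
Thus R has its largest local maximum at u = 0, with value -1.

-1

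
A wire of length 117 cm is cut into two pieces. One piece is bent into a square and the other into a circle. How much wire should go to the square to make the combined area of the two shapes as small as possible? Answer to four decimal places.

65.5316

Let x be the length used for the square. Square side x/4; circle radius (117−x)/(2π).
A(x) = (x/4)² + π·((117−x)/(2π))² = x²/16 + (117−x)²/(4π) for 0 ≤ x ≤ 117. A'(x) = x/8 − (117−x)/(2π) = 0 gives x = 4·117/(π+4) ≈ 65.5316.
A'' = 1/8 + 1/(2π) > 0, so this gives the minimum combined area; x ≈ 65.5316 cm to the square.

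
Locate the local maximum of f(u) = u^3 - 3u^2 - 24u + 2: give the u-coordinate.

-2

f'(u) = 3u^2 - 6u - 24 = 0 at u = -2, 4.
Second-derivative test with f''(u) = 6u - 6: f''(-2) = -18 < 0 ⇒ local maximum; f''(4) = 18 > 0 ⇒ local minimum.
The local maximum is f(-2) = 30.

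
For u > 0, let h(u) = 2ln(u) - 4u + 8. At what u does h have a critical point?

1/2

h'(u) = 2/u − 4 = 0 gives u = 1/2.
h''(u) = -2/u², which is negative for u > 0, so this is a local maximum.
h(1/2) = 2·ln(1/2) - 2 + 8 ≈ 4.6137.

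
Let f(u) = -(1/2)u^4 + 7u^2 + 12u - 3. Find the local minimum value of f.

f'(u) = -2u^3 + 14u + 12 = 0 at u = -2, -1, 3.
Second-derivative test with f''(u) = -6u^2 + 14: f''(-2) = -10 < 0 ⇒ local maximum; f''(-1) = 8 > 0 ⇒ local minimum; f''(3) = -40 < 0 ⇒ local maximum.
So the local minimum value is f(-1) = -17/2.

-17/2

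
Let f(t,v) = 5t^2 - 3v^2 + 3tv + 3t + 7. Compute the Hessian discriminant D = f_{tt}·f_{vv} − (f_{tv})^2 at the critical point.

-69

∂f/∂t = 10t + 3v + 3 = 0 and ∂f/∂v = 3t - 6v = 0, so (t, v) = (-6/23, -3/23).
The Hessian has f_{tt} = 10, f_{vv} = -6, f_{tv} = 3, giving D = -69 < 0, so the point is a saddle point.
D = (10)·(-6) − (3)^2 = -69.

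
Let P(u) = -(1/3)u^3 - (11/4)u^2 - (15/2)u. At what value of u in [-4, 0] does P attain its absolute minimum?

P'(u) = -u^2 - (11/2)u - 15/2, which vanishes at u = -3 and u = -5/2.
Evaluating at the critical points and endpoints: P(-4) = 22/3,  P(-3) = 27/4,  P(-5/2) = 325/48,  P(0) = 0.
The minimum over the interval is 0, attained at u = 0.

0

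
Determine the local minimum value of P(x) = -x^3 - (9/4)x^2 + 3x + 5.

-2

P'(x) = -3x^2 - (9/2)x + 3 = 0 at x = -2, 1/2.
Second-derivative test with P''(x) = -6x - 9/2: P''(-2) = 15/2 > 0 ⇒ local minimum; P''(1/2) = -15/2 < 0 ⇒ local maximum.
So the local minimum value is P(-2) = -2.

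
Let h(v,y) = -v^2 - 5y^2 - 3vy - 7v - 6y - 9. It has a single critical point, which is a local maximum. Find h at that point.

∂h/∂v = -2v - 3y - 7 = 0 and ∂h/∂y = -3v - 10y - 6 = 0, so (v, y) = (-52/11, 9/11).
The Hessian has h_{vv} = -2, h_{yy} = -10, h_{vy} = -3, giving D = 11 > 0 with h_{vv} < 0, so the point is a local maximum.
h(-52/11, 9/11) = 56/11.

56/11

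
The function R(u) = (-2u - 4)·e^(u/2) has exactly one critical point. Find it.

-4

Differentiating with the product rule gives R'(u) = (-u - 4)·e^(u/2). Since e^(u/2) > 0, the only critical point is u = -4.
R''(-4) has the same sign as -1 < 0, so this is a local maximum.
R(-4) = (4)·e^(-2) ≈ 0.5413.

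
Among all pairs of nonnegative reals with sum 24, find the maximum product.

144

With x + y = 24, the product is P(x) = x(24 − x).
P'(x) = 24 − 2x = 0 gives x = 12; P'' = −2 < 0, so this is the maximum.
P = 12·12 = 144.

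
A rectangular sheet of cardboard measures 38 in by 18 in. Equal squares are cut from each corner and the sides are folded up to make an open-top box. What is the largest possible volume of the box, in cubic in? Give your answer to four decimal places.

1201.5476

With cut size x, the volume is V(x) = x(38 − 2x)(18 − 2x) for 0 < x < 9.
V'(x) = 12x^2 − 224x + 684. Setting V'(x) = 0 gives x ≈ 3.8460 (the root in (0, 9)).
V''(x) = 24x − 224 is negative there, so this is the maximum; V ≈ 1201.5476.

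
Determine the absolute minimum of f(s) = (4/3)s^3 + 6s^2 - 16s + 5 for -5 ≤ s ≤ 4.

Differentiating, f'(s) = 4s^2 + 12s - 16; which vanishes at s = -4 and s = 1.
Evaluating at the critical points and endpoints: f(-5) = 205/3, f(-4) = 239/3, f(1) = -11/3, f(4) = 367/3.
So the minimum is f(1) = -11/3.

-11/3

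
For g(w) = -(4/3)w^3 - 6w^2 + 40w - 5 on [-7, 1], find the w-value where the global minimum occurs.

g'(w) = -4w^2 - 12w + 40, whose only zero in [-7, 1] is w = -5.
Evaluating at the critical points and endpoints: g(-7) = -365/3, g(-5) = -565/3, g(1) = 83/3.
The minimum over the interval is -565/3, attained at w = -5.

-5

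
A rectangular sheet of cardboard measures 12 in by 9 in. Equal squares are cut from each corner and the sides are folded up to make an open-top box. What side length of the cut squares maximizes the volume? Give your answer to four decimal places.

With cut size x, the volume is V(x) = x(12 − 2x)(9 − 2x) for 0 < x < 4.5.
V'(x) = 12x^2 − 84x + 108. Setting V'(x) = 0 gives x ≈ 1.6972 (the root in (0, 4.5)).
V''(x) = 24x − 84 is negative there, so this is the maximum; V ≈ 81.8722.

1.6972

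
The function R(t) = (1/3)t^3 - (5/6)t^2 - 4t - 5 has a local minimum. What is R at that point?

-31/2

R'(t) = t^2 - (5/3)t - 4 = 0 at t = -4/3, 3.
Since R''(t) = 2t - 5/3, we get R''(-4/3) = -13/3 < 0 ⇒ local maximum; R''(3) = 13/3 > 0 ⇒ local minimum.
So the local minimum value is R(3) = -31/2.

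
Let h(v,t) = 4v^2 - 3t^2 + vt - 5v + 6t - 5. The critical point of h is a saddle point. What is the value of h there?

-146/49

∂h/∂v = 8v + t - 5 = 0 and ∂h/∂t = v - 6t + 6 = 0, so (v, t) = (24/49, 53/49).
The Hessian has h_{vv} = 8, h_{tt} = -6, h_{vt} = 1, giving D = -49 < 0, so the point is a saddle point.
h(24/49, 53/49) = -146/49.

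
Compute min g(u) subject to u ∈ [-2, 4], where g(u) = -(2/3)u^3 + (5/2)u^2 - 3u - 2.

-50/3

The derivative is -2u^2 + 5u - 3, which vanishes at u = 1 and u = 3/2.
Candidates: g(-2) = 58/3,  g(1) = -19/6,  g(3/2) = -25/8,  g(4) = -50/3.
The minimum over the interval is -50/3, attained at u = 4.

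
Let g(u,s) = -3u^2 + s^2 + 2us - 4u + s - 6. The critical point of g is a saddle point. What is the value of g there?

-75/16

∂g/∂u = -6u + 2s - 4 = 0 and ∂g/∂s = 2u + 2s + 1 = 0, so (u, s) = (-5/8, 1/8).
The Hessian has g_{uu} = -6, g_{ss} = 2, g_{us} = 2, giving D = -16 < 0, so the point is a saddle point.
g(-5/8, 1/8) = -75/16.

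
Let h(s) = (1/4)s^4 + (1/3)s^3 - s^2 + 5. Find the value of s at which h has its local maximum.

0

h'(s) = s^3 + s^2 - 2s. Setting h'(s) = 0 gives s ∈ {-2, 0, 1}.
h''(s) = 3s^2 + 2s - 2. h''(-2) = 6 > 0 ⇒ local minimum; h''(0) = -2 < 0 ⇒ local maximum; h''(1) = 3 > 0 ⇒ local minimum.
The local maximum is h(0) = 5.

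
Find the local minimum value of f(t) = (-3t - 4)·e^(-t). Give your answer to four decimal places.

Differentiating with the product rule gives f'(t) = (3t + 1)·e^(-t). Since e^(-t) > 0, the only critical point is t = -1/3.
f''(-1/3) has the same sign as 3 > 0, so this is a local minimum.
f(-1/3) = (-3)·e^(1/3) ≈ -4.1868.

-4.1868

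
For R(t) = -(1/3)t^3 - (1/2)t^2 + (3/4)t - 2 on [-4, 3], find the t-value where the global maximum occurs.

-4

R'(t) = -t^2 - t + 3/4, which vanishes at t = -3/2 and t = 1/2.
Candidates: R(-4) = 25/3; R(-3/2) = -25/8; R(1/2) = -43/24; R(3) = -53/4.
The maximum over the interval is 25/3, attained at t = -4.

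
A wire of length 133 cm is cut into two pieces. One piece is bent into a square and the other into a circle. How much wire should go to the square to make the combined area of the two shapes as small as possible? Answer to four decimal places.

74.4932

Let x be the length used for the square. Square side x/4; circle radius (133−x)/(2π).
A(x) = (x/4)² + π·((133−x)/(2π))² = x²/16 + (133−x)²/(4π) for 0 ≤ x ≤ 133. A'(x) = x/8 − (133−x)/(2π) = 0 gives x = 4·133/(π+4) ≈ 74.4932.
A'' = 1/8 + 1/(2π) > 0, so this gives the minimum combined area; x ≈ 74.4932 cm to the square.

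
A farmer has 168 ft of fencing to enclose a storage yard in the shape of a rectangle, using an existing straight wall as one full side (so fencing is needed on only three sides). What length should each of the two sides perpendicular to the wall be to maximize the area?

Let the sides perpendicular to the wall have length x and the parallel side y, so 2x + y = 168 and the area is A = xy = x(168 − 2x).
A'(x) = 168 − 4x = 0 gives x = 42, and A''(x) = −4 < 0 confirms a maximum.
Then y = 168 − 2·42 = 84 and A = 3528.

42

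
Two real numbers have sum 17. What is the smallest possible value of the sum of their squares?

With a + b = 17, a^2 + b^2 = a^2 + (17 − a)^2.
The derivative 2a − 2(17 − a) = 4a − 34 vanishes at a = 17/2; second derivative 4 > 0, a minimum.
The minimum is 2·(17/2)^2 = 289/2.

289/2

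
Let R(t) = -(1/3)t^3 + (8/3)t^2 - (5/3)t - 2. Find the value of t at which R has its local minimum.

R'(t) = -t^2 + (16/3)t - 5/3 = 0 at t = 1/3, 5.
Second-derivative test with R''(t) = -2t + 16/3: R''(1/3) = 14/3 > 0 ⇒ local minimum; R''(5) = -14/3 < 0 ⇒ local maximum.
So the local minimum value is R(1/3) = -184/81.

1/3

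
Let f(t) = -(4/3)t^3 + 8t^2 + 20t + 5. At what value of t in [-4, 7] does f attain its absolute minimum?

f'(t) = -4t^2 + 16t + 20, which vanishes at t = -1 and t = 5.
Candidates: f(-4) = 415/3; f(-1) = -17/3; f(5) = 415/3; f(7) = 239/3.
Hence the absolute minimum is -17/3 at t = -1.

-1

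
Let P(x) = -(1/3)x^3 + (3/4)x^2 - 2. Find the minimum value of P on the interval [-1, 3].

Differentiating, P'(x) = -x^2 + (3/2)x; which vanishes at x = 0 and x = 3/2.
Compare values at every candidate in [-1, 3]: P(-1) = -11/12; P(0) = -2; P(3/2) = -23/16; P(3) = -17/4.
Hence the absolute minimum is -17/4 at x = 3.

-17/4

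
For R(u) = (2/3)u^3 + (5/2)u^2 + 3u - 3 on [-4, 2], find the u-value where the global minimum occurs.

R'(u) = 2u^2 + 5u + 3, which vanishes at u = -3/2 and u = -1.
Candidates: R(-4) = -53/3; R(-3/2) = -33/8; R(-1) = -25/6; R(2) = 55/3.
So the minimum is R(-4) = -53/3.

-4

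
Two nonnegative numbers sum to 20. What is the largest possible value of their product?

100

With x + y = 20, the product is P(x) = x(20 − x).
P'(x) = 20 − 2x = 0 gives x = 10; P'' = −2 < 0, so this is the maximum.
P = 10·10 = 100.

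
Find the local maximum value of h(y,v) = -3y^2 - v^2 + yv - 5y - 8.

-63/11

∂h/∂y = -6y + v - 5 = 0 and ∂h/∂v = y - 2v = 0, so (y, v) = (-10/11, -5/11).
The Hessian has h_{yy} = -6, h_{vv} = -2, h_{yv} = 1, giving D = 11 > 0 with h_{yy} < 0, so the point is a local maximum.
h(-10/11, -5/11) = -63/11.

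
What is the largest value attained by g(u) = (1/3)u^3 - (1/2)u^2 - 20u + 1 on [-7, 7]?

155/3

The derivative is u^2 - u - 20, which vanishes at u = -4 and u = 5.
Compare values at every candidate in [-7, 7]: g(-7) = 13/6, g(-4) = 155/3, g(5) = -419/6, g(7) = -295/6.
So the maximum is g(-4) = 155/3.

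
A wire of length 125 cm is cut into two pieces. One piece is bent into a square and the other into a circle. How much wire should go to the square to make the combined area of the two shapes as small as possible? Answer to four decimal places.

Let x be the length used for the square. Square side x/4; circle radius (125−x)/(2π).
A(x) = (x/4)² + π·((125−x)/(2π))² = x²/16 + (125−x)²/(4π) for 0 ≤ x ≤ 125. A'(x) = x/8 − (125−x)/(2π) = 0 gives x = 4·125/(π+4) ≈ 70.0124.
A'' = 1/8 + 1/(2π) > 0, so this gives the minimum combined area; x ≈ 70.0124 cm to the square.

70.0124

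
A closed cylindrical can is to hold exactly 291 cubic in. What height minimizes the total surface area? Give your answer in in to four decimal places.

7.1824

With radius r and height h, πr²h = 291 so h = 291/(πr²), and S(r) = 2πr² + 2πrh = 2πr² + 2·291/r.
S'(r) = 4πr − 2·291/r² = 0 ⇒ r³ = 291/(2π), so r ≈ 3.5912 and h = 2r ≈ 7.1824.
S''(r) = 4π + 4·291/r³ > 0, so this is the minimum; S ≈ 243.0953.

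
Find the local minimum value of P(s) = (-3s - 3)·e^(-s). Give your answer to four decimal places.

-3.0000

Differentiating with the product rule gives P'(s) = (3s)·e^(-s). Since e^(-s) > 0, the only critical point is s = 0.
P''(0) has the same sign as 3 > 0, so this is a local minimum.
P(0) = (-3)·e^(0) ≈ -3.0000.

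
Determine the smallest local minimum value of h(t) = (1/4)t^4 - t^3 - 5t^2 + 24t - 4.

h'(t) = t^3 - 3t^2 - 10t + 24. Setting h'(t) = 0 gives t ∈ {-3, 2, 4}.
h''(t) = 3t^2 - 6t - 10. h''(-3) = 35 > 0 ⇒ local minimum; h''(2) = -10 < 0 ⇒ local maximum; h''(4) = 14 > 0 ⇒ local minimum.
Thus h has its smallest local minimum at t = -3, with value -295/4.

-295/4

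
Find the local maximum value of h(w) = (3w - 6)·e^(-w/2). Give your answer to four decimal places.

By the product rule, h'(w) = (-(3/2)w + 6)·e^(-w/2). Since e^(-w/2) > 0, the only critical point is w = 4.
h''(4) has the same sign as -3/2 < 0, so this is a local maximum.
h(4) = (6)·e^(-2) ≈ 0.8120.

0.8120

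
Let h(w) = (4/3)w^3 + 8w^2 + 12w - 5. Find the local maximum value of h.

Critical points: h'(w) = 4w^2 + 16w + 12 vanishes at w = -3, -1.
Since h''(w) = 8w + 16, we get h''(-3) = -8 < 0 ⇒ local maximum; h''(-1) = 8 > 0 ⇒ local minimum.
So the local maximum value is h(-3) = -5.

-5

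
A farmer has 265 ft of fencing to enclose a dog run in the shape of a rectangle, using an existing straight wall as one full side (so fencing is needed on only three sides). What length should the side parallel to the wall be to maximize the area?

Let the sides perpendicular to the wall have length x and the parallel side y, so 2x + y = 265 and the area is A = xy = x(265 − 2x).
A'(x) = 265 − 4x = 0 gives x = 265/4, and A''(x) = −4 < 0 confirms a maximum.
Then y = 265 − 2·265/4 = 265/2 and A = 70225/8.

265/2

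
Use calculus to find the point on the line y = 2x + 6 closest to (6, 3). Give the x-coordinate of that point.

0

Minimize D(x)^2 = (x - 6)^2 + (2x + 3)^2.
d/dx[D^2] = 2(x - 6) + 2·2·(2x + 3) = 0 ⇒ x = 0.
Then y = 6 and the distance is √(45) ≈ 6.7082.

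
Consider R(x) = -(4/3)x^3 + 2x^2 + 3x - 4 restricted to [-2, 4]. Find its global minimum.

The derivative is -4x^2 + 4x + 3, which vanishes at x = -1/2 and x = 3/2.
Compare values at every candidate in [-2, 4]: R(-2) = 26/3; R(-1/2) = -29/6; R(3/2) = 1/2; R(4) = -136/3.
Hence the absolute minimum is -136/3 at x = 4.

-136/3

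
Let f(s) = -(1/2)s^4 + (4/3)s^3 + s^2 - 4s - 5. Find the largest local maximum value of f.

Critical points: f'(s) = -2s^3 + 4s^2 + 2s - 4 vanishes at s = -1, 1, 2.
Second-derivative test with f''(s) = -6s^2 + 8s + 2: f''(-1) = -12 < 0 ⇒ local maximum; f''(1) = 4 > 0 ⇒ local minimum; f''(2) = -6 < 0 ⇒ local maximum.
So the largest local maximum value is f(-1) = -11/6.

-11/6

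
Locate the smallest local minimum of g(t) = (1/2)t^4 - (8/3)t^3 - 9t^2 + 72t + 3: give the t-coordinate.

g'(t) = 2t^3 - 8t^2 - 18t + 72. Setting g'(t) = 0 gives t ∈ {-3, 3, 4}.
g''(t) = 6t^2 - 16t - 18. g''(-3) = 84 > 0 ⇒ local minimum; g''(3) = -12 < 0 ⇒ local maximum; g''(4) = 14 > 0 ⇒ local minimum.
The smallest local minimum is g(-3) = -363/2.

-3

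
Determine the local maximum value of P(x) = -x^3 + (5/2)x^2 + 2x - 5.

Critical points: P'(x) = -3x^2 + 5x + 2 vanishes at x = -1/3, 2.
Since P''(x) = -6x + 5, we get P''(-1/3) = 7 > 0 ⇒ local minimum; P''(2) = -7 < 0 ⇒ local maximum.
Thus P has its local maximum at x = 2, with value 1.

1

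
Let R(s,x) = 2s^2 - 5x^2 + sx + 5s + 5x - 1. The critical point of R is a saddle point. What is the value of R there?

-141/41

∂R/∂s = 4s + x + 5 = 0 and ∂R/∂x = s - 10x + 5 = 0, so (s, x) = (-55/41, 15/41).
The Hessian has R_{ss} = 4, R_{xx} = -10, R_{sx} = 1, giving D = -41 < 0, so the point is a saddle point.
R(-55/41, 15/41) = -141/41.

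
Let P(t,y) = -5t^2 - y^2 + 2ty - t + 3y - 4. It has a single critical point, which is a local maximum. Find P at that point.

-3/2

∂P/∂t = -10t + 2y - 1 = 0 and ∂P/∂y = 2t - 2y + 3 = 0, so (t, y) = (1/4, 7/4).
The Hessian has P_{tt} = -10, P_{yy} = -2, P_{ty} = 2, giving D = 16 > 0 with P_{tt} < 0, so the point is a local maximum.
P(1/4, 7/4) = -3/2.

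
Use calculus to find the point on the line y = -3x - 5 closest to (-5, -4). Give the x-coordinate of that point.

Minimize D(x)^2 = (x + 5)^2 + (-3x - 1)^2.
d/dx[D^2] = 2(x + 5) + 2·(-3)·(-3x - 1) = 0 ⇒ x = -4/5.
Then y = -13/5 and the distance is √(98/5) ≈ 4.4272.

-4/5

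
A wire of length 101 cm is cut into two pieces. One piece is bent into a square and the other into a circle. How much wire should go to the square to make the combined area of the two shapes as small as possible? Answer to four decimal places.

56.5700

Let x be the length used for the square. Square side x/4; circle radius (101−x)/(2π).
A(x) = (x/4)² + π·((101−x)/(2π))² = x²/16 + (101−x)²/(4π) for 0 ≤ x ≤ 101. A'(x) = x/8 − (101−x)/(2π) = 0 gives x = 4·101/(π+4) ≈ 56.5700.
A'' = 1/8 + 1/(2π) > 0, so this gives the minimum combined area; x ≈ 56.5700 cm to the square.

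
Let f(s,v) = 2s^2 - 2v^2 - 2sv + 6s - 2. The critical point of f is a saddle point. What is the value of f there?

-28/5

∂f/∂s = 4s - 2v + 6 = 0 and ∂f/∂v = -2s - 4v = 0, so (s, v) = (-6/5, 3/5).
The Hessian has f_{ss} = 4, f_{vv} = -4, f_{sv} = -2, giving D = -20 < 0, so the point is a saddle point.
f(-6/5, 3/5) = -28/5.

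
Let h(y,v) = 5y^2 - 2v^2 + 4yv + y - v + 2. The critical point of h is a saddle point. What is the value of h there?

17/8

∂h/∂y = 10y + 4v + 1 = 0 and ∂h/∂v = 4y - 4v - 1 = 0, so (y, v) = (0, -1/4).
The Hessian has h_{yy} = 10, h_{vv} = -4, h_{yv} = 4, giving D = -56 < 0, so the point is a saddle point.
h(0, -1/4) = 17/8.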